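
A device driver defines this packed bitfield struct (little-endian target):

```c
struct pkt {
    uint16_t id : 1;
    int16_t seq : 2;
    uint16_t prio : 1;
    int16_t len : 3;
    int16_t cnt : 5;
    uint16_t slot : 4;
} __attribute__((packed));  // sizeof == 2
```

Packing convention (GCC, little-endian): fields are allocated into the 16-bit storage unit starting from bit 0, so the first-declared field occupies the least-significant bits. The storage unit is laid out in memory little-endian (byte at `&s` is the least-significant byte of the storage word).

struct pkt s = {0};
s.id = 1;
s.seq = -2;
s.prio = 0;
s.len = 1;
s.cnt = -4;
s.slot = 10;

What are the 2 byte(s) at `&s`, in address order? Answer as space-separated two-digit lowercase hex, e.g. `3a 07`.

15 ae

id:1 = 1 → 0x1 << 0 → word 0x0001
seq:2 = -2 → 0x2 << 1 → word 0x0005
prio:1 = 0 → 0x0 << 3 → word 0x0005
len:3 = 1 → 0x1 << 4 → word 0x0015
cnt:5 = -4 → 0x1c << 7 → word 0x0e15
slot:4 = 10 → 0xa << 12 → word 0xae15
word = 0xae15 → little-endian bytes:
  [0]=0x15  [1]=0xae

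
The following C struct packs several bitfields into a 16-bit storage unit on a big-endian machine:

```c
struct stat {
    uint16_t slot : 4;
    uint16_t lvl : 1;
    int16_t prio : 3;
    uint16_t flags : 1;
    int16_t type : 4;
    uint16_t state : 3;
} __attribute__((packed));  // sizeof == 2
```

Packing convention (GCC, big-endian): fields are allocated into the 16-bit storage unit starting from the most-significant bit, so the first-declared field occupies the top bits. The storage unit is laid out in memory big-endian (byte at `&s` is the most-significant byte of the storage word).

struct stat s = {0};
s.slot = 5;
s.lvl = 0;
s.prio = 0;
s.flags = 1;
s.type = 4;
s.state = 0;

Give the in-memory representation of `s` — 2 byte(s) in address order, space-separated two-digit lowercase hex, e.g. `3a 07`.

slot (4b) val=5 bits=0x5 at bit 12: 0x5000
lvl (1b) val=0 bits=0x0 at bit 11: 0x5000
prio (3b) val=0 bits=0x0 at bit 8: 0x5000
flags (1b) val=1 bits=0x1 at bit 7: 0x5080
type (4b) val=4 bits=0x4 at bit 3: 0x50a0
state (3b) val=0 bits=0x0 at bit 0: 0x50a0
word = 0x50a0 → big-endian bytes:
  [0]=0x50  [1]=0xa0

50 a0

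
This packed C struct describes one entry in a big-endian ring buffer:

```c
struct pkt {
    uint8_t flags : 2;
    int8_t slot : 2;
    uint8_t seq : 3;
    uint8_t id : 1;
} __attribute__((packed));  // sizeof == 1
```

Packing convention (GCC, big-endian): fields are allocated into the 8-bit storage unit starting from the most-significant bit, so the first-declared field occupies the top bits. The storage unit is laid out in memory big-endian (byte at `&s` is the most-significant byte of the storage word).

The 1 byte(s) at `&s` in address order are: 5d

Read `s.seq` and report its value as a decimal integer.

[0]=0x5d (big-endian) → word 0x5d
flags:2 @ bit 6 → (0x5d>>6)&0x3 = 0x1
slot:2 @ bit 4 → (0x5d>>4)&0x3 = 0x1
seq:3 @ bit 1 → (0x5d>>1)&0x7 = 0x6  ←
id:1 @ bit 0 → (0x5d>>0)&0x1 = 0x1

6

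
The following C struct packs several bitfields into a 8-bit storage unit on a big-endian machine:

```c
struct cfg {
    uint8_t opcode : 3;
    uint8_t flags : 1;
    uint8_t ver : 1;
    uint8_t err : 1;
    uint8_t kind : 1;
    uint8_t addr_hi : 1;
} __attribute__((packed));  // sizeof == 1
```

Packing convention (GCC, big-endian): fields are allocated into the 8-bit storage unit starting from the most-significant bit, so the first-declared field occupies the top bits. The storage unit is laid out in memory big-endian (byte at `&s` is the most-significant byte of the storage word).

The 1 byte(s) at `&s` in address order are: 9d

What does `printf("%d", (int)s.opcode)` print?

4

[0]=0x9d (big-endian) → word 0x9d
opcode:3 @ bit 5 → (0x9d>>5)&0x7 = 0x4  ←
flags:1 @ bit 4 → (0x9d>>4)&0x1 = 0x1
ver:1 @ bit 3 → (0x9d>>3)&0x1 = 0x1
err:1 @ bit 2 → (0x9d>>2)&0x1 = 0x1
kind:1 @ bit 1 → (0x9d>>1)&0x1 = 0x0
addr_hi:1 @ bit 0 → (0x9d>>0)&0x1 = 0x1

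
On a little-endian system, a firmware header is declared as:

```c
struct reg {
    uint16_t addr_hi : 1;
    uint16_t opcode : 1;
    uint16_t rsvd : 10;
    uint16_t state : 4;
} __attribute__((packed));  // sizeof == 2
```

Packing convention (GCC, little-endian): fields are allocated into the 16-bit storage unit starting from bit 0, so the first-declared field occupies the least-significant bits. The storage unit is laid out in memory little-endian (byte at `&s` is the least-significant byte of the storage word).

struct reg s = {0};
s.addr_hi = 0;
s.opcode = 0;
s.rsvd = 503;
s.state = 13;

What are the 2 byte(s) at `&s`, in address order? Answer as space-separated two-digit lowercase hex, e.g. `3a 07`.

addr_hi:1 = 0 → 0x0 << 0 → word 0x0000
opcode:1 = 0 → 0x0 << 1 → word 0x0000
rsvd:10 = 503 → 0x1f7 << 2 → word 0x07dc
state:4 = 13 → 0xd << 12 → word 0xd7dc
word = 0xd7dc → little-endian bytes:
  [0]=0xdc  [1]=0xd7

dc d7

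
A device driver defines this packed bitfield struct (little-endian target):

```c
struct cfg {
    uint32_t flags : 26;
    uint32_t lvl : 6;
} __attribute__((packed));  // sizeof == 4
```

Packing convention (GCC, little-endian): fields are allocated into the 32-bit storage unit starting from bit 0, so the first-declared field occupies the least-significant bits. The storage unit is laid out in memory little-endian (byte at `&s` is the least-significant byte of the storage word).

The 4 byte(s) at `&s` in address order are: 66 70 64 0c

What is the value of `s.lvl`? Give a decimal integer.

[0]=0x66 [1]=0x70 [2]=0x64 [3]=0x0c (little-endian) → word 0x0c647066
flags [0+:26] = (word>>0) & 0x3ffffff = 6582374
lvl [26+:6] = (word>>26) & 0x3f = 3  ←

3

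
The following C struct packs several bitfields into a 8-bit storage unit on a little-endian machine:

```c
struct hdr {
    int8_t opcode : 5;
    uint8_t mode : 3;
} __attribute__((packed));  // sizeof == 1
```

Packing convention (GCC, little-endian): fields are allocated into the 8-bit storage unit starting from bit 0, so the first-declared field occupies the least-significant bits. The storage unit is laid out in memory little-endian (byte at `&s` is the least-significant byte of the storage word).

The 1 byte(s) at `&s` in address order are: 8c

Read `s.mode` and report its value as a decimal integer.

4

[0]=0x8c (little-endian) → word 0x8c
opcode [0+:5] = (word>>0) & 0x1f = 12
mode [5+:3] = (word>>5) & 0x7 = 4  ←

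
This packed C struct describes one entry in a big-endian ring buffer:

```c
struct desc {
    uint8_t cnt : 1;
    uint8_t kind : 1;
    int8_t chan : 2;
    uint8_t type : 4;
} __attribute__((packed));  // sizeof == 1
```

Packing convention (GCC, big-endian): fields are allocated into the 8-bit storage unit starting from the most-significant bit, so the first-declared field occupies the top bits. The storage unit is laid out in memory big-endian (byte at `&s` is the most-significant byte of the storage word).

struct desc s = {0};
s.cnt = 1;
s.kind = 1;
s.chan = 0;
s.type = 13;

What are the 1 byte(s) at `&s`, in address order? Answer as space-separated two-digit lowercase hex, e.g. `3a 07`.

cd

cnt (1b) val=1 bits=0x1 at bit 7: 0x80
kind (1b) val=1 bits=0x1 at bit 6: 0xc0
chan (2b) val=0 bits=0x0 at bit 4: 0xc0
type (4b) val=13 bits=0xd at bit 0: 0xcd
word = 0xcd → big-endian bytes:
  [0]=0xcd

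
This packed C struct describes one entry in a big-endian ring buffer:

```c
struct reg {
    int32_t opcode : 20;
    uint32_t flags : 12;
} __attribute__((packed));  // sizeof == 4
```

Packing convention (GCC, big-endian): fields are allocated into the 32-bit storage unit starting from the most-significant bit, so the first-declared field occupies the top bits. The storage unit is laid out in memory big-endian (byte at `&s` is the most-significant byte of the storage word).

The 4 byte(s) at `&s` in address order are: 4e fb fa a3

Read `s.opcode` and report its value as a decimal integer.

323519

[0]=0x4e [1]=0xfb [2]=0xfa [3]=0xa3 (big-endian) → word 0x4efbfaa3
opcode [12+:20] = (word>>12) & 0xfffff = 323519  ←
flags [0+:12] = (word>>0) & 0xfff = 2723
opcode signed 20b, MSB=0: value = 323519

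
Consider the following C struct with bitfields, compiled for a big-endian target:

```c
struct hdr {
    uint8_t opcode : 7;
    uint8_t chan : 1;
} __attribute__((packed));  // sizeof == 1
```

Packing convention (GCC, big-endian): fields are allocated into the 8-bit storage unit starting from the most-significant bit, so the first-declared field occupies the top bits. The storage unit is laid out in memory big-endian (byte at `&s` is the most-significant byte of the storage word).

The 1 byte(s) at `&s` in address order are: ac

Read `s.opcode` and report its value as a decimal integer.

86

[0]=0xac (big-endian) → word 0xac
opcode [1+:7] = (word>>1) & 0x7f = 86  ←
chan [0+:1] = (word>>0) & 0x1 = 0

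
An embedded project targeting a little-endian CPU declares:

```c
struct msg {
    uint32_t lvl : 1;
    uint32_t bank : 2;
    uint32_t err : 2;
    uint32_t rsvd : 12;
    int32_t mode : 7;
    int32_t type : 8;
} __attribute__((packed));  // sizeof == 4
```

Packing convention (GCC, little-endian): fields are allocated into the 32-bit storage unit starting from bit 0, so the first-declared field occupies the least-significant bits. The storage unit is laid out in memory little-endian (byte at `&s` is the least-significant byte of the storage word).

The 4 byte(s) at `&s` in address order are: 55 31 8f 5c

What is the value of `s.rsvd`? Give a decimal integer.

[0]=0x55 [1]=0x31 [2]=0x8f [3]=0x5c (little-endian) → word 0x5c8f3155
lvl:1 @ bit 0 → (0x5c8f3155>>0)&0x1 = 0x1
bank:2 @ bit 1 → (0x5c8f3155>>1)&0x3 = 0x2
err:2 @ bit 3 → (0x5c8f3155>>3)&0x3 = 0x2
rsvd:12 @ bit 5 → (0x5c8f3155>>5)&0xfff = 0x98a  ←
mode:7 @ bit 17 → (0x5c8f3155>>17)&0x7f = 0x47
type:8 @ bit 24 → (0x5c8f3155>>24)&0xff = 0x5c

2442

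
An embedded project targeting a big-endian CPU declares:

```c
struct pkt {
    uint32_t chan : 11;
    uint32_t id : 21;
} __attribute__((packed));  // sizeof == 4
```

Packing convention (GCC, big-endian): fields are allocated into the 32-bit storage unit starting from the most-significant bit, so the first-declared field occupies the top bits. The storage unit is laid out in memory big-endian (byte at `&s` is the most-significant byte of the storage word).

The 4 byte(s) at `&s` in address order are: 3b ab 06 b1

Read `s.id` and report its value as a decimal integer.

722609

[0]=0x3b [1]=0xab [2]=0x06 [3]=0xb1 (big-endian) → word 0x3bab06b1
chan [21+:11] = (word>>21) & 0x7ff = 477
id [0+:21] = (word>>0) & 0x1fffff = 722609  ←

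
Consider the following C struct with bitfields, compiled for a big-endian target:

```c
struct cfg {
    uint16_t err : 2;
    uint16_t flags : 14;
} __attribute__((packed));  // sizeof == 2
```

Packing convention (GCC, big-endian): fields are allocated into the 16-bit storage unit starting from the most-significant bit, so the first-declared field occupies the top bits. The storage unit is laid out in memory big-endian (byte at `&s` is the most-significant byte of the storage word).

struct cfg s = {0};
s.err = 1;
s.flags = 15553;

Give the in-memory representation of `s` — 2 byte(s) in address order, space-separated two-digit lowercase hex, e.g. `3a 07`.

7c c1

[14+:2] err=1 & 0x3 = 0x1; word=0x4000
[0+:14] flags=15553 & 0x3fff = 0x3cc1; word=0x7cc1
word = 0x7cc1 → big-endian bytes:
  [0]=0x7c  [1]=0xc1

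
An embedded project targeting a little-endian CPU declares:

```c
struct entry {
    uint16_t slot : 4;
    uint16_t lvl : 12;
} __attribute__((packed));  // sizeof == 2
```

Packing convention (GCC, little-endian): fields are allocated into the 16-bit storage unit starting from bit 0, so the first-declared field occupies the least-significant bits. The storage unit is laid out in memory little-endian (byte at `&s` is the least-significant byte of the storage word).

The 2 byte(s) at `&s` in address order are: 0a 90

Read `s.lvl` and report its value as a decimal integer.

2304

[0]=0x0a [1]=0x90 (little-endian) → word 0x900a
slot:4 @ bit 0 → (0x900a>>0)&0xf = 0xa
lvl:12 @ bit 4 → (0x900a>>4)&0xfff = 0x900  ←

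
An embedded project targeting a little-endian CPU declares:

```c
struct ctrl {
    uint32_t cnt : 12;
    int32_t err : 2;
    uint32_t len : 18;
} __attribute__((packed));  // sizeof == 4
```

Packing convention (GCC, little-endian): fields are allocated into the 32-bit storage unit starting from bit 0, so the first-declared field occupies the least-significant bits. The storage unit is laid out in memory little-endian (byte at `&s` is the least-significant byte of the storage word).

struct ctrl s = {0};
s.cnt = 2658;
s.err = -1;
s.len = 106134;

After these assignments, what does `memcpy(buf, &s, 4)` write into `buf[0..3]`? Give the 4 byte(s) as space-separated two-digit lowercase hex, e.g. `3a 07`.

62 ba a5 67

[0+:12] cnt=2658 & 0xfff = 0xa62; word=0x00000a62
[12+:2] err=-1 & 0x3 = 0x3; word=0x00003a62
[14+:18] len=106134 & 0x3ffff = 0x19e96; word=0x67a5ba62
word = 0x67a5ba62 → little-endian bytes:
  [0]=0x62  [1]=0xba  [2]=0xa5  [3]=0x67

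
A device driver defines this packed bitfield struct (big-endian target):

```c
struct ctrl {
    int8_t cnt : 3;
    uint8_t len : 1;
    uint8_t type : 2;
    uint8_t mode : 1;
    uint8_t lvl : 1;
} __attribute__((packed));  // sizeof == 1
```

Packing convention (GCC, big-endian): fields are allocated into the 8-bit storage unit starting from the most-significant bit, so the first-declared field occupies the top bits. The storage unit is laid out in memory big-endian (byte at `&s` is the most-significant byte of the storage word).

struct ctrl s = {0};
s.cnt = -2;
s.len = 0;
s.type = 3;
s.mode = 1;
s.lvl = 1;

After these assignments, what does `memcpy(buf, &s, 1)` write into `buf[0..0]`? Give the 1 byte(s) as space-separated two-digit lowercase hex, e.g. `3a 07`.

cnt (3b) val=-2 bits=0x6 at bit 5: 0xc0
len (1b) val=0 bits=0x0 at bit 4: 0xc0
type (2b) val=3 bits=0x3 at bit 2: 0xcc
mode (1b) val=1 bits=0x1 at bit 1: 0xce
lvl (1b) val=1 bits=0x1 at bit 0: 0xcf
word = 0xcf → big-endian bytes:
  [0]=0xcf

cf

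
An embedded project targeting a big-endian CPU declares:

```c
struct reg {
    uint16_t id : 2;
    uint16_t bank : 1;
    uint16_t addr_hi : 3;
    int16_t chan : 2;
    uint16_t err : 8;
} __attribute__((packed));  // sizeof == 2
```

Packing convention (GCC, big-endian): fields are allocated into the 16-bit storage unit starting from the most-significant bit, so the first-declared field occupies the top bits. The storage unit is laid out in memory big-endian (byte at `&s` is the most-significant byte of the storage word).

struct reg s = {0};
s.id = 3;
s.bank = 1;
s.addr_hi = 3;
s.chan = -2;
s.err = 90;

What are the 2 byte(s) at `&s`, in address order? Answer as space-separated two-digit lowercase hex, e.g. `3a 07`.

ee 5a

id:2 = 3 → 0x3 << 14 → word 0xc000
bank:1 = 1 → 0x1 << 13 → word 0xe000
addr_hi:3 = 3 → 0x3 << 10 → word 0xec00
chan:2 = -2 → 0x2 << 8 → word 0xee00
err:8 = 90 → 0x5a << 0 → word 0xee5a
word = 0xee5a → big-endian bytes:
  [0]=0xee  [1]=0x5a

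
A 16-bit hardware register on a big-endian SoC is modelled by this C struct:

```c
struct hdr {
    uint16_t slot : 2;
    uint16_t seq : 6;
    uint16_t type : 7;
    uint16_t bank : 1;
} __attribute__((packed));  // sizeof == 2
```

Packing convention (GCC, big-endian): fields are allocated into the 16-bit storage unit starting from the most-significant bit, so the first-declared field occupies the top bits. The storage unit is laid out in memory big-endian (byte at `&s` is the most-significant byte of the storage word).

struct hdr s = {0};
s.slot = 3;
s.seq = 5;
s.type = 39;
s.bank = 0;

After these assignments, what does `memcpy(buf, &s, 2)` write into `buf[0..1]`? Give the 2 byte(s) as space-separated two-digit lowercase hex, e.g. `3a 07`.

[14+:2] slot=3 & 0x3 = 0x3; word=0xc000
[8+:6] seq=5 & 0x3f = 0x5; word=0xc500
[1+:7] type=39 & 0x7f = 0x27; word=0xc54e
[0+:1] bank=0 & 0x1 = 0x0; word=0xc54e
word = 0xc54e → big-endian bytes:
  [0]=0xc5  [1]=0x4e

c5 4e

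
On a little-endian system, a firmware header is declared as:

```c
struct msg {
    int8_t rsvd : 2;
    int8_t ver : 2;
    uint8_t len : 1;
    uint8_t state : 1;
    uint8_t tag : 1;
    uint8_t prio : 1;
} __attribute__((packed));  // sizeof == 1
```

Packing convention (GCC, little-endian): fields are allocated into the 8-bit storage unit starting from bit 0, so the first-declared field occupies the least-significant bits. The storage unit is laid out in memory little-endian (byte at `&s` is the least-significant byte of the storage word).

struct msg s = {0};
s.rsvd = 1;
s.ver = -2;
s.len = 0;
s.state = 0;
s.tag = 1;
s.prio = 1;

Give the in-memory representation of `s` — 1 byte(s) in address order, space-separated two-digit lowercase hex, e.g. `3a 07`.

[0+:2] rsvd=1 & 0x3 = 0x1; word=0x01
[2+:2] ver=-2 & 0x3 = 0x2; word=0x09
[4+:1] len=0 & 0x1 = 0x0; word=0x09
[5+:1] state=0 & 0x1 = 0x0; word=0x09
[6+:1] tag=1 & 0x1 = 0x1; word=0x49
[7+:1] prio=1 & 0x1 = 0x1; word=0xc9
word = 0xc9 → little-endian bytes:
  [0]=0xc9

c9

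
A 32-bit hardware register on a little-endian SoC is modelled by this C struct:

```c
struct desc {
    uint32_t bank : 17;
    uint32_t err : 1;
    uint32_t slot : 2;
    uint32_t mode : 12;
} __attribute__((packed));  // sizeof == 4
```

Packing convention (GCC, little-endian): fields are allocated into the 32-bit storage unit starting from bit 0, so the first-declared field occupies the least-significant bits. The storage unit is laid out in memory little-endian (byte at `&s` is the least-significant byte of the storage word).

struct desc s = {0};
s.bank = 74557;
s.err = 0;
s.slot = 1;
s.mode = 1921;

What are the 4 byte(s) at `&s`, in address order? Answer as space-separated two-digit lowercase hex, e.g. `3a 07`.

3d 23 15 78

[0+:17] bank=74557 & 0x1ffff = 0x1233d; word=0x0001233d
[17+:1] err=0 & 0x1 = 0x0; word=0x0001233d
[18+:2] slot=1 & 0x3 = 0x1; word=0x0005233d
[20+:12] mode=1921 & 0xfff = 0x781; word=0x7815233d
word = 0x7815233d → little-endian bytes:
  [0]=0x3d  [1]=0x23  [2]=0x15  [3]=0x78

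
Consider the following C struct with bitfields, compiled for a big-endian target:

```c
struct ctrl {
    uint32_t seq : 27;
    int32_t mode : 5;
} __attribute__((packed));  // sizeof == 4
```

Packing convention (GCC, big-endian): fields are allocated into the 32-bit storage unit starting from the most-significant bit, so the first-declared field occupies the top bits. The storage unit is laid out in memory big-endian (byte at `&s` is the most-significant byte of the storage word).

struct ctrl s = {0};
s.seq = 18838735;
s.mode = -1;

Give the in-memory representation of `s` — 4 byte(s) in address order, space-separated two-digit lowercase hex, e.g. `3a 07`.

seq:27 = 18838735 → 0x11f74cf << 5 → word 0x23ee99e0
mode:5 = -1 → 0x1f << 0 → word 0x23ee99ff
word = 0x23ee99ff → big-endian bytes:
  [0]=0x23  [1]=0xee  [2]=0x99  [3]=0xff

23 ee 99 ff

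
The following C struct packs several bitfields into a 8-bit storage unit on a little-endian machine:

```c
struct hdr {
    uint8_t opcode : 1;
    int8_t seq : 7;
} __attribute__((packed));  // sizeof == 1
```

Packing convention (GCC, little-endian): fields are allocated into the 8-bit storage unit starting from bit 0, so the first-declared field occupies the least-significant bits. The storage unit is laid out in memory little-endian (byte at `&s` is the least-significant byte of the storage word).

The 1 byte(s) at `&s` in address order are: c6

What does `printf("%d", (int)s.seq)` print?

[0]=0xc6 (little-endian) → word 0xc6
opcode:1 @ bit 0 → (0xc6>>0)&0x1 = 0x0
seq:7 @ bit 1 → (0xc6>>1)&0x7f = 0x63  ←
seq signed 7b, MSB=1: 99 - 128 = -29

-29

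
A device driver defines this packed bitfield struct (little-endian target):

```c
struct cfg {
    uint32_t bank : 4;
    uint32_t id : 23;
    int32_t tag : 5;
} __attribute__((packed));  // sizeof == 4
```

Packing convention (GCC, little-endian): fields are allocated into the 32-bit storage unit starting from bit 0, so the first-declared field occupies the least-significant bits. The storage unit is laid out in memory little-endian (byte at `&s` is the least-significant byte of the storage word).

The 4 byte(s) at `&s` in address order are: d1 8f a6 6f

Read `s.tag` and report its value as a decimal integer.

[0]=0xd1 [1]=0x8f [2]=0xa6 [3]=0x6f (little-endian) → word 0x6fa68fd1
bank [0+:4] = (word>>0) & 0xf = 1
id [4+:23] = (word>>4) & 0x7fffff = 8022269
tag [27+:5] = (word>>27) & 0x1f = 13  ←
tag signed 5b, MSB=0: value = 13

13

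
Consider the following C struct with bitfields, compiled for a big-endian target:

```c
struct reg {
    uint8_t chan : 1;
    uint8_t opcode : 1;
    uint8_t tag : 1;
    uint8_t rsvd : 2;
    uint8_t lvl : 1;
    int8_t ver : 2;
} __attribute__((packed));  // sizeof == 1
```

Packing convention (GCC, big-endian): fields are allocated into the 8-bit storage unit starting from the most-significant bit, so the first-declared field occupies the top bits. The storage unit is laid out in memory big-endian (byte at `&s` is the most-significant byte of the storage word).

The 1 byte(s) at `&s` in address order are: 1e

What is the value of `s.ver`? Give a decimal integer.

-2

[0]=0x1e (big-endian) → word 0x1e
chan:1 @ bit 7 → (0x1e>>7)&0x1 = 0x0
opcode:1 @ bit 6 → (0x1e>>6)&0x1 = 0x0
tag:1 @ bit 5 → (0x1e>>5)&0x1 = 0x0
rsvd:2 @ bit 3 → (0x1e>>3)&0x3 = 0x3
lvl:1 @ bit 2 → (0x1e>>2)&0x1 = 0x1
ver:2 @ bit 0 → (0x1e>>0)&0x3 = 0x2  ←
ver signed 2b, MSB=1: 2 - 4 = -2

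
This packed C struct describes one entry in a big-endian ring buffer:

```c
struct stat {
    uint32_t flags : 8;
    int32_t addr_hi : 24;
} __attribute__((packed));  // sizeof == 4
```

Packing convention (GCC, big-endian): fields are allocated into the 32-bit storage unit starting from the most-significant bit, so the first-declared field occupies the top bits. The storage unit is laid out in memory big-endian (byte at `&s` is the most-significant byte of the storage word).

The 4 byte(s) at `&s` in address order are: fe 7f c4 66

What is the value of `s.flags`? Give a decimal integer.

254

[0]=0xfe [1]=0x7f [2]=0xc4 [3]=0x66 (big-endian) → word 0xfe7fc466
flags:8 @ bit 24 → (0xfe7fc466>>24)&0xff = 0xfe  ←
addr_hi:24 @ bit 0 → (0xfe7fc466>>0)&0xffffff = 0x7fc466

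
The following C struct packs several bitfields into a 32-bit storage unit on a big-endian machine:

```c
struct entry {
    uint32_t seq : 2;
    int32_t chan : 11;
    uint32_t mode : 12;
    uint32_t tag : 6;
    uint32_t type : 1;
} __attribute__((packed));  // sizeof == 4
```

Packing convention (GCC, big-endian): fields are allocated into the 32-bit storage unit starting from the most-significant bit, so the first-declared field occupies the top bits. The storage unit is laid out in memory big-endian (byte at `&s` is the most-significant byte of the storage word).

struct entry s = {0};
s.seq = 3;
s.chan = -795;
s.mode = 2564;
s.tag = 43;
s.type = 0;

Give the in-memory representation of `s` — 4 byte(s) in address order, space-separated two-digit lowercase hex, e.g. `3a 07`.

seq:2 = 3 → 0x3 << 30 → word 0xc0000000
chan:11 = -795 → 0x4e5 << 19 → word 0xe7280000
mode:12 = 2564 → 0xa04 << 7 → word 0xe72d0200
tag:6 = 43 → 0x2b << 1 → word 0xe72d0256
type:1 = 0 → 0x0 << 0 → word 0xe72d0256
word = 0xe72d0256 → big-endian bytes:
  [0]=0xe7  [1]=0x2d  [2]=0x02  [3]=0x56

e7 2d 02 56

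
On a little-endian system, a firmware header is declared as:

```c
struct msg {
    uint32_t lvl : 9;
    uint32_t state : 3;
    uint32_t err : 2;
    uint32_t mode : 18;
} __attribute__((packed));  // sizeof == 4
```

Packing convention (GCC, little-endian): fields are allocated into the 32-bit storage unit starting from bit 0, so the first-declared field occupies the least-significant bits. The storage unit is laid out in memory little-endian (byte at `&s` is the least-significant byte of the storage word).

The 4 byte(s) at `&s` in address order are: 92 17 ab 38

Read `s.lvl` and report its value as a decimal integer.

402

[0]=0x92 [1]=0x17 [2]=0xab [3]=0x38 (little-endian) → word 0x38ab1792
lvl [0+:9] = (word>>0) & 0x1ff = 402  ←
state [9+:3] = (word>>9) & 0x7 = 3
err [12+:2] = (word>>12) & 0x3 = 1
mode [14+:18] = (word>>14) & 0x3ffff = 58028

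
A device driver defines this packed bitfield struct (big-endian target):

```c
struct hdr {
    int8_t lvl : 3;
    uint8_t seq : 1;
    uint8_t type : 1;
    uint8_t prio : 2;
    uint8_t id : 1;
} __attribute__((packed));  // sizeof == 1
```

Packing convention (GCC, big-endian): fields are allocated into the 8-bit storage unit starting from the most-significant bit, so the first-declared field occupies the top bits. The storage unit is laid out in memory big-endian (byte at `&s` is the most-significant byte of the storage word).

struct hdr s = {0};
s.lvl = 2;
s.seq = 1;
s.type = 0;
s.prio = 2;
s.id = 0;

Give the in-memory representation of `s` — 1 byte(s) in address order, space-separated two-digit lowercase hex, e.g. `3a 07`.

54

[5+:3] lvl=2 & 0x7 = 0x2; word=0x40
[4+:1] seq=1 & 0x1 = 0x1; word=0x50
[3+:1] type=0 & 0x1 = 0x0; word=0x50
[1+:2] prio=2 & 0x3 = 0x2; word=0x54
[0+:1] id=0 & 0x1 = 0x0; word=0x54
word = 0x54 → big-endian bytes:
  [0]=0x54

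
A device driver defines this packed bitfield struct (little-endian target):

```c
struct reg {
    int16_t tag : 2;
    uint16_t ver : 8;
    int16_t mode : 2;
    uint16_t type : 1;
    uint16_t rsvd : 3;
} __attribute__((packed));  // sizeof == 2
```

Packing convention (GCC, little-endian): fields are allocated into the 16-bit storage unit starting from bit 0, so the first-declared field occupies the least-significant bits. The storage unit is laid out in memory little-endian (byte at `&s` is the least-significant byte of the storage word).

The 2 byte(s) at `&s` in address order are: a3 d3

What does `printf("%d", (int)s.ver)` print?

[0]=0xa3 [1]=0xd3 (little-endian) → word 0xd3a3
tag:2 @ bit 0 → (0xd3a3>>0)&0x3 = 0x3
ver:8 @ bit 2 → (0xd3a3>>2)&0xff = 0xe8  ←
mode:2 @ bit 10 → (0xd3a3>>10)&0x3 = 0x0
type:1 @ bit 12 → (0xd3a3>>12)&0x1 = 0x1
rsvd:3 @ bit 13 → (0xd3a3>>13)&0x7 = 0x6

232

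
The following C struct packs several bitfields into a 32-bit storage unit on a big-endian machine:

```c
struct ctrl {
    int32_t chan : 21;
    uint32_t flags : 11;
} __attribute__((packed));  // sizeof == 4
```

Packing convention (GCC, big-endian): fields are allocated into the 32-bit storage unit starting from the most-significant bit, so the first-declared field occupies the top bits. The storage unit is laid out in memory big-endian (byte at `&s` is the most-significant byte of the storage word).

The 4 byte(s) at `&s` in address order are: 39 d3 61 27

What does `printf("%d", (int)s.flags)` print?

295

[0]=0x39 [1]=0xd3 [2]=0x61 [3]=0x27 (big-endian) → word 0x39d36127
chan:21 @ bit 11 → (0x39d36127>>11)&0x1fffff = 0x73a6c
flags:11 @ bit 0 → (0x39d36127>>0)&0x7ff = 0x127  ←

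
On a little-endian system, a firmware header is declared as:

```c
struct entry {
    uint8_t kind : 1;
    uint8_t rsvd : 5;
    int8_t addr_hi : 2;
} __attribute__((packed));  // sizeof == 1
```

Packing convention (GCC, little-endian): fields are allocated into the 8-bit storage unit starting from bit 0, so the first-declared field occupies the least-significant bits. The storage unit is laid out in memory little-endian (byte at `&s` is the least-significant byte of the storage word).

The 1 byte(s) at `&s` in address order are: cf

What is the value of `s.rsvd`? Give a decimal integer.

[0]=0xcf (little-endian) → word 0xcf
kind:1 @ bit 0 → (0xcf>>0)&0x1 = 0x1
rsvd:5 @ bit 1 → (0xcf>>1)&0x1f = 0x7  ←
addr_hi:2 @ bit 6 → (0xcf>>6)&0x3 = 0x3

7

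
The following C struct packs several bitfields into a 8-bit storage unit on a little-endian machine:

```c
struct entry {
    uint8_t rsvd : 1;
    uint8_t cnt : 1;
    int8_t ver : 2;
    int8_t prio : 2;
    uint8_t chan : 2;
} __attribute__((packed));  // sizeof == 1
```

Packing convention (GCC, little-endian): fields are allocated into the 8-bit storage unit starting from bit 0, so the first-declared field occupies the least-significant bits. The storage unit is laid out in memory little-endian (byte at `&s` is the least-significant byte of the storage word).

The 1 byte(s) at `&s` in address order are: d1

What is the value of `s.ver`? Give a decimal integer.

0

[0]=0xd1 (little-endian) → word 0xd1
rsvd:1 @ bit 0 → (0xd1>>0)&0x1 = 0x1
cnt:1 @ bit 1 → (0xd1>>1)&0x1 = 0x0
ver:2 @ bit 2 → (0xd1>>2)&0x3 = 0x0  ←
prio:2 @ bit 4 → (0xd1>>4)&0x3 = 0x1
chan:2 @ bit 6 → (0xd1>>6)&0x3 = 0x3
ver signed 2b, MSB=0: value = 0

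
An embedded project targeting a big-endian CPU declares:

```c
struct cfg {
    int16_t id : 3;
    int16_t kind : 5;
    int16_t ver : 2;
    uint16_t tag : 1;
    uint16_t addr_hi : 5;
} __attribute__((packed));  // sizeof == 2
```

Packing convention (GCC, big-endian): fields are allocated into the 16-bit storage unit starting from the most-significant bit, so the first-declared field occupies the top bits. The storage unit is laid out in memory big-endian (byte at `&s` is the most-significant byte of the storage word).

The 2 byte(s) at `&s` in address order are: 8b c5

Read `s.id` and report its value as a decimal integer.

[0]=0x8b [1]=0xc5 (big-endian) → word 0x8bc5
id:3 @ bit 13 → (0x8bc5>>13)&0x7 = 0x4  ←
kind:5 @ bit 8 → (0x8bc5>>8)&0x1f = 0xb
ver:2 @ bit 6 → (0x8bc5>>6)&0x3 = 0x3
tag:1 @ bit 5 → (0x8bc5>>5)&0x1 = 0x0
addr_hi:5 @ bit 0 → (0x8bc5>>0)&0x1f = 0x5
id signed 3b, MSB=1: 4 - 8 = -4

-4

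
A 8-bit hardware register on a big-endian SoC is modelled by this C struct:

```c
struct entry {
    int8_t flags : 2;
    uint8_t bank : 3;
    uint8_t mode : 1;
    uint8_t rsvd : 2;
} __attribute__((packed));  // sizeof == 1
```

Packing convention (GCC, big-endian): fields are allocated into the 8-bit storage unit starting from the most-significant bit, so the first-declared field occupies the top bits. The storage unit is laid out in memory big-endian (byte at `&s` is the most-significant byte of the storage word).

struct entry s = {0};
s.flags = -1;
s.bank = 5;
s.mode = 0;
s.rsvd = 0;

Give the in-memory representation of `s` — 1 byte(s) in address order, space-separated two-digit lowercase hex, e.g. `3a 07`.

e8

[6+:2] flags=-1 & 0x3 = 0x3; word=0xc0
[3+:3] bank=5 & 0x7 = 0x5; word=0xe8
[2+:1] mode=0 & 0x1 = 0x0; word=0xe8
[0+:2] rsvd=0 & 0x3 = 0x0; word=0xe8
word = 0xe8 → big-endian bytes:
  [0]=0xe8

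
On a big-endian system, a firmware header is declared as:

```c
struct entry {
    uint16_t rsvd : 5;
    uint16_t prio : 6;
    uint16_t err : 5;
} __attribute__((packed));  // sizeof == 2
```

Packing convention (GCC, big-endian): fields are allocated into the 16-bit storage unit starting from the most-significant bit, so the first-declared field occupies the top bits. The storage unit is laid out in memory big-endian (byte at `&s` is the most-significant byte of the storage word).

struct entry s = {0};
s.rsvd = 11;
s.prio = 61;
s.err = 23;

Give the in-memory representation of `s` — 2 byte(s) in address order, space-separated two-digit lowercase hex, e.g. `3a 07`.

[11+:5] rsvd=11 & 0x1f = 0xb; word=0x5800
[5+:6] prio=61 & 0x3f = 0x3d; word=0x5fa0
[0+:5] err=23 & 0x1f = 0x17; word=0x5fb7
word = 0x5fb7 → big-endian bytes:
  [0]=0x5f  [1]=0xb7

5f b7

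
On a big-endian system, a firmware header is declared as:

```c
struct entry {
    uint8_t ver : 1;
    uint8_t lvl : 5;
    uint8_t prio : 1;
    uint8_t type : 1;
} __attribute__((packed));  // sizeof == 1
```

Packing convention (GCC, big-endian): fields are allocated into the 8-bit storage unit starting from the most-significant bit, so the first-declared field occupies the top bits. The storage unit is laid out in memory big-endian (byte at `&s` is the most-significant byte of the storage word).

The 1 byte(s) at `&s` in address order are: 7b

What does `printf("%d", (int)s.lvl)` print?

30

[0]=0x7b (big-endian) → word 0x7b
ver:1 @ bit 7 → (0x7b>>7)&0x1 = 0x0
lvl:5 @ bit 2 → (0x7b>>2)&0x1f = 0x1e  ←
prio:1 @ bit 1 → (0x7b>>1)&0x1 = 0x1
type:1 @ bit 0 → (0x7b>>0)&0x1 = 0x1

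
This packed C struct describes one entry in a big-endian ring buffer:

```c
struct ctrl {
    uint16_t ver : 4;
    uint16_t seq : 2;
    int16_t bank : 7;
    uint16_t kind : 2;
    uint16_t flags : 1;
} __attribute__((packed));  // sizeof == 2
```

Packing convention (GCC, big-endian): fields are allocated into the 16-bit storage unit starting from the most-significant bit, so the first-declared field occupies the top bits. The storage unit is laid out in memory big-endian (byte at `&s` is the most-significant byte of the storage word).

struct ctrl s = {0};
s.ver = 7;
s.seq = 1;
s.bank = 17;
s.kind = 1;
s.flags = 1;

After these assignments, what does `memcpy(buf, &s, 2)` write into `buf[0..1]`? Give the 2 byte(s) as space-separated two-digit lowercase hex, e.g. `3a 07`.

74 8b

ver:4 = 7 → 0x7 << 12 → word 0x7000
seq:2 = 1 → 0x1 << 10 → word 0x7400
bank:7 = 17 → 0x11 << 3 → word 0x7488
kind:2 = 1 → 0x1 << 1 → word 0x748a
flags:1 = 1 → 0x1 << 0 → word 0x748b
word = 0x748b → big-endian bytes:
  [0]=0x74  [1]=0x8b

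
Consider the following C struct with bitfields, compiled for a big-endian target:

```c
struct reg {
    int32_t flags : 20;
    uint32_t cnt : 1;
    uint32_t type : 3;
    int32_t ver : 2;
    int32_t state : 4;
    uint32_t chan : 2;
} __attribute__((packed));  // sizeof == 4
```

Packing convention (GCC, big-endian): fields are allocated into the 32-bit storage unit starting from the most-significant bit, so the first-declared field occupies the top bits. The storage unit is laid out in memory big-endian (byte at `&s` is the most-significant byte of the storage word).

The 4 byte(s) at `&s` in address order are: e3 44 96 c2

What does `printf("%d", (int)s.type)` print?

[0]=0xe3 [1]=0x44 [2]=0x96 [3]=0xc2 (big-endian) → word 0xe34496c2
flags:20 @ bit 12 → (0xe34496c2>>12)&0xfffff = 0xe3449
cnt:1 @ bit 11 → (0xe34496c2>>11)&0x1 = 0x0
type:3 @ bit 8 → (0xe34496c2>>8)&0x7 = 0x6  ←
ver:2 @ bit 6 → (0xe34496c2>>6)&0x3 = 0x3
state:4 @ bit 2 → (0xe34496c2>>2)&0xf = 0x0
chan:2 @ bit 0 → (0xe34496c2>>0)&0x3 = 0x2

6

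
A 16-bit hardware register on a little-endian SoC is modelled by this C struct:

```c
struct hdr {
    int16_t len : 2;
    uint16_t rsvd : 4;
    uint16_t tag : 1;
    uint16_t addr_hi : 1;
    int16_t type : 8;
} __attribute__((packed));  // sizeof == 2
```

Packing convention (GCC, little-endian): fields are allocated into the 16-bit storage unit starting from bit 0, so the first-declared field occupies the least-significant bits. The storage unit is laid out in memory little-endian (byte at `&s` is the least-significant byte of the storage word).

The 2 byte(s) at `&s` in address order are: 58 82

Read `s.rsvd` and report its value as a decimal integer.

6

[0]=0x58 [1]=0x82 (little-endian) → word 0x8258
len [0+:2] = (word>>0) & 0x3 = 0
rsvd [2+:4] = (word>>2) & 0xf = 6  ←
tag [6+:1] = (word>>6) & 0x1 = 1
addr_hi [7+:1] = (word>>7) & 0x1 = 0
type [8+:8] = (word>>8) & 0xff = 130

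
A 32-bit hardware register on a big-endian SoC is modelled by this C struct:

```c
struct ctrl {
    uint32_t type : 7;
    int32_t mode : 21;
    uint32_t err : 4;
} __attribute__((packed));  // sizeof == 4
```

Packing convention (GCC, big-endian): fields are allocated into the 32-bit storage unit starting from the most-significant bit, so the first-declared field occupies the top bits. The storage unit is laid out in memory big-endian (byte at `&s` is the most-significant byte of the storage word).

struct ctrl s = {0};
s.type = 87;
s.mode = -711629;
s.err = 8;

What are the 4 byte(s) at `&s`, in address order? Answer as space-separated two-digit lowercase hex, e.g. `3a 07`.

af 52 43 38

type:7 = 87 → 0x57 << 25 → word 0xae000000
mode:21 = -711629 → 0x152433 << 4 → word 0xaf524330
err:4 = 8 → 0x8 << 0 → word 0xaf524338
word = 0xaf524338 → big-endian bytes:
  [0]=0xaf  [1]=0x52  [2]=0x43  [3]=0x38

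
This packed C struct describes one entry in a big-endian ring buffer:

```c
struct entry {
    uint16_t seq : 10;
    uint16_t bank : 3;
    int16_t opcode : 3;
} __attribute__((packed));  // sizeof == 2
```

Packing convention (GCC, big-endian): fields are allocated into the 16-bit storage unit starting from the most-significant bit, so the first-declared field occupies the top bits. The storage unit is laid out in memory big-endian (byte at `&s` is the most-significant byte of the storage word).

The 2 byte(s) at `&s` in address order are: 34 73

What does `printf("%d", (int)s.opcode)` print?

3

[0]=0x34 [1]=0x73 (big-endian) → word 0x3473
seq [6+:10] = (word>>6) & 0x3ff = 209
bank [3+:3] = (word>>3) & 0x7 = 6
opcode [0+:3] = (word>>0) & 0x7 = 3  ←
opcode signed 3b, MSB=0: value = 3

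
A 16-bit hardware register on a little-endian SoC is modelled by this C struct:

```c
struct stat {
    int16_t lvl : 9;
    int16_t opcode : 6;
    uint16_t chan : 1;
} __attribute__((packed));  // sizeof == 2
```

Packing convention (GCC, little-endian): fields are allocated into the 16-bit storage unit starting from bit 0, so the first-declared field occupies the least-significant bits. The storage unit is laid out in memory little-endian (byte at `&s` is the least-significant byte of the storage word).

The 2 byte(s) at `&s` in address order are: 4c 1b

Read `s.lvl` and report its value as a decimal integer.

[0]=0x4c [1]=0x1b (little-endian) → word 0x1b4c
lvl [0+:9] = (word>>0) & 0x1ff = 332  ←
opcode [9+:6] = (word>>9) & 0x3f = 13
chan [15+:1] = (word>>15) & 0x1 = 0
lvl signed 9b, MSB=1: 332 - 512 = -180

-180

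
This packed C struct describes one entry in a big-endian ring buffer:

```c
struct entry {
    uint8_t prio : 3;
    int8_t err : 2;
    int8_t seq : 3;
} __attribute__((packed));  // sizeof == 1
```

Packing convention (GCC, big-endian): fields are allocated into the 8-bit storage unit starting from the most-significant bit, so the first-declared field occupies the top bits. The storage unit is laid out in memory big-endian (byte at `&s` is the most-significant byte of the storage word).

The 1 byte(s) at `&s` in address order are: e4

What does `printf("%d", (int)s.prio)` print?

7

[0]=0xe4 (big-endian) → word 0xe4
prio [5+:3] = (word>>5) & 0x7 = 7  ←
err [3+:2] = (word>>3) & 0x3 = 0
seq [0+:3] = (word>>0) & 0x7 = 4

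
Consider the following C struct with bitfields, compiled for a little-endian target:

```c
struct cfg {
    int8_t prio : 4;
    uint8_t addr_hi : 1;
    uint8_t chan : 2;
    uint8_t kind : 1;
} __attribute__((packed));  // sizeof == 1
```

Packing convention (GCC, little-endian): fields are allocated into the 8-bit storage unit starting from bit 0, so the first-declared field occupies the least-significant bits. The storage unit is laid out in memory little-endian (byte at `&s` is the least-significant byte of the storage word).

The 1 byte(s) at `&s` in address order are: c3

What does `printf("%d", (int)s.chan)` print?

[0]=0xc3 (little-endian) → word 0xc3
prio:4 @ bit 0 → (0xc3>>0)&0xf = 0x3
addr_hi:1 @ bit 4 → (0xc3>>4)&0x1 = 0x0
chan:2 @ bit 5 → (0xc3>>5)&0x3 = 0x2  ←
kind:1 @ bit 7 → (0xc3>>7)&0x1 = 0x1

2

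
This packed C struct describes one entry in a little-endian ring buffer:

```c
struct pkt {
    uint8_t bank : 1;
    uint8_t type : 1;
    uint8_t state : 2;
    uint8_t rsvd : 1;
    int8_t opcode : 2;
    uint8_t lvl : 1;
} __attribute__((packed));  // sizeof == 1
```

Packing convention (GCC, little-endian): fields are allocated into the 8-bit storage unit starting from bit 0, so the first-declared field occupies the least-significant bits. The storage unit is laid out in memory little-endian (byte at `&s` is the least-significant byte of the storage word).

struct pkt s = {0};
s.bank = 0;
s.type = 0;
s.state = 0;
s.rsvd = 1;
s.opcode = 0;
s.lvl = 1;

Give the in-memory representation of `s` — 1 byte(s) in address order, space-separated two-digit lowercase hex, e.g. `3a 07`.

90

bank (1b) val=0 bits=0x0 at bit 0: 0x00
type (1b) val=0 bits=0x0 at bit 1: 0x00
state (2b) val=0 bits=0x0 at bit 2: 0x00
rsvd (1b) val=1 bits=0x1 at bit 4: 0x10
opcode (2b) val=0 bits=0x0 at bit 5: 0x10
lvl (1b) val=1 bits=0x1 at bit 7: 0x90
word = 0x90 → little-endian bytes:
  [0]=0x90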